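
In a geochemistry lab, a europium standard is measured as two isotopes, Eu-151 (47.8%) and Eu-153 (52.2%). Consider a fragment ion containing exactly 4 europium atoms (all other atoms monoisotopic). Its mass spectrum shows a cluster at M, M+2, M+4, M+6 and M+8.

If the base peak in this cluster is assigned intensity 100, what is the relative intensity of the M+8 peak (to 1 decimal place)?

Binomial terms of (0.478 + 0.522)^4: M 0.0522, M+2 0.2280, M+4 0.3735, M+6 0.2720, M+8 0.0742 → M+4 is the base peak.
P(M+4) = C(4,2) × 0.478^2 × 0.522^2 = 6 × 0.228484 × 0.272484 = 0.373549 (base)
P(M+8) = C(4,4) × 0.478^0 × 0.522^4 = 1 × 1.0000 × 0.07424753 = 0.074248
Relative intensity = 0.074248 / 0.373549 × 100 = 19.9

19.9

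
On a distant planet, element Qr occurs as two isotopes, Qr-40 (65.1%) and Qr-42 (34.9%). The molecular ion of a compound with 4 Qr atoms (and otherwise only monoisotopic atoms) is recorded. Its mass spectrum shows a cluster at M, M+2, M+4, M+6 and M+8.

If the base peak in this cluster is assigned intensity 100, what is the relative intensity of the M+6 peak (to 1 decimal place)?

28.7

Term probabilities: M 0.1796, M+2 0.3851, M+4 0.3097, M+6 0.1107, M+8 0.0148. Base peak = M+2.
P(M+2) = C(4,1) × 0.651^3 × 0.349^1 = 4 × 0.27589445 × 0.3490 = 0.385149 (base)
P(M+6) = C(4,3) × 0.651^1 × 0.349^3 = 4 × 0.6510 × 0.04250855 = 0.110692
Relative intensity = 0.110692 / 0.385149 × 100 = 28.7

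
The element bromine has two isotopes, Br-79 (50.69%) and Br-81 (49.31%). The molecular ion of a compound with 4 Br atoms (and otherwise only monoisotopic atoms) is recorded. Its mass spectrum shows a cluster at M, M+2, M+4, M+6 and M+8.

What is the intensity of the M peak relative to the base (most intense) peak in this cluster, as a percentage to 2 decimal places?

17.61%

Term probabilities: M 0.0660, M+2 0.2569, M+4 0.3749, M+6 0.2431, M+8 0.0591. Base peak = M+4.
P(M+4) = C(4,2) × 0.5069^2 × 0.4931^2 = 6 × 0.25694761 × 0.24314761 = 0.374857 (base)
P(M) = C(4,0) × 0.5069^4 × 0.4931^0 = 1 × 0.06602207 × 1.0000 = 0.066022
Relative intensity = 0.066022 / 0.374857 × 100 = 17.61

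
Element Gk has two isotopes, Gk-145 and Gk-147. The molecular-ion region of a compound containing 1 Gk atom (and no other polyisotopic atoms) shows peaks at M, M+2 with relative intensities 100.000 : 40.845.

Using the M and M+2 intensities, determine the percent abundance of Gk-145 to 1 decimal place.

71.0%

If p is the fraction of Gk that is Gk-145, then I(M+2)/I(M) = [C(1,1)·p^0·(1−p)] / p^1 = 1·(1−p)/p = 40.845/100.000 = 0.4084
(1−p)/p = 0.4084/1 = 0.4084  ⇒  p = 1/(1 + 0.4084) = 0.7100
Gk-145: 71.0%, Gk-147: 29.0%.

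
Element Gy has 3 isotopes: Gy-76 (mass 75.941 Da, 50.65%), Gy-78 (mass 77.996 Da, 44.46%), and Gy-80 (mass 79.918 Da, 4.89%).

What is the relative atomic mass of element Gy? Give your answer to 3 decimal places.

77.049 Da

The abundance-weighted mean is 0.5065 × 75.941 + 0.4446 × 77.996 + 0.0489 × 79.918
= 38.4641 + 34.6770 + 3.9080 = 77.0491 Da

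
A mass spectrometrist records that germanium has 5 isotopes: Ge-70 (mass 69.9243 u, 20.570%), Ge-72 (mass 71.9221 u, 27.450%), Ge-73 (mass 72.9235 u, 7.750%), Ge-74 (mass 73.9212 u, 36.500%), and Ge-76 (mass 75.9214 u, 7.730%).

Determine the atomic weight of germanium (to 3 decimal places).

72.628 u

Ar = Σ fᵢ·mᵢ = 0.20570 × 69.9243 + 0.27450 × 71.9221 + 0.07750 × 72.9235 + 0.36500 × 73.9212 + 0.07730 × 75.9214
= 14.38343 + 19.74262 + 5.65157 + 26.98124 + 5.86872 = 72.62758 u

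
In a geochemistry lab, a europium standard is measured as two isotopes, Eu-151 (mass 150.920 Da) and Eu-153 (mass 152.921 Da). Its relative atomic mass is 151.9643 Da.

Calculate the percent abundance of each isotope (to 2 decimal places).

Eu-151: 47.81%, Eu-153: 52.19%

Let x be the fractional abundance of Eu-151; then Eu-153 has abundance 1 − x.
150.920·x + 152.921·(1 − x) = 151.9643
(150.920 − 152.921)·x = 151.9643 − 152.921
x = -0.9567 / -2.001 = 0.47811 → 47.81% Eu-151, 52.19% Eu-153.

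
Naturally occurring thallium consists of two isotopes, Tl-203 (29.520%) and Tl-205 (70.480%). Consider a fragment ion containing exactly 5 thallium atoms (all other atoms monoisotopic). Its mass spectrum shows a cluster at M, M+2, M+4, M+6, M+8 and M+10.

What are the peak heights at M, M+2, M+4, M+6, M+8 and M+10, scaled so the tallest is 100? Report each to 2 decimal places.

0.62 : 7.35 : 35.09 : 83.77 : 100.00 : 47.75

Each Tl atom is independently Tl-203 (p = 0.29520) or Tl-205 (q = 0.70480); the cluster is the binomial expansion (p + q)^5.
P(M) = 0.29520^5 = 0.002242
P(M+2) = 5 × 0.29520^4 × 0.70480^1 = 0.026761
P(M+4) = 10 × 0.29520^3 × 0.70480^2 = 0.127785
P(M+6) = 10 × 0.29520^2 × 0.70480^3 = 0.305092
P(M+8) = 5 × 0.29520^1 × 0.70480^4 = 0.364208
P(M+10) = 0.70480^5 = 0.173912
The M+8 peak is largest (0.364208); scaling to 100 gives 0.62 : 7.35 : 35.09 : 83.77 : 100.00 : 47.75.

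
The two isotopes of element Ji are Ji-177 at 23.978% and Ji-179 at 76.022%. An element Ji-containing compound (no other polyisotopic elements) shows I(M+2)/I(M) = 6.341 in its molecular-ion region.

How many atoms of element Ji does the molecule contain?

For n independent Ji atoms, I(M+2)/I(M) = n · (abundance Ji-179) / (abundance Ji-177) = n · 0.76022/0.23978.
n = 6.341 × 0.23978/0.76022 = 2.00 ≈ 2

2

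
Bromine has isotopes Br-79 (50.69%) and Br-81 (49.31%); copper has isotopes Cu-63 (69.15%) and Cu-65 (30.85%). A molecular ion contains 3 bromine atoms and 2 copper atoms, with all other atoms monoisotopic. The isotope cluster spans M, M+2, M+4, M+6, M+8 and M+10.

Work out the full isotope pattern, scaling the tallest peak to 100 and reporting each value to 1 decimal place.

Bromine pattern (n=3): 0.13024674 : 0.3801026 : 0.36975457 : 0.11989609
Copper pattern (n=2): 0.47817225 : 0.4266555 : 0.09517225
Convolve the two distributions (both contribute in 2-u steps):
  M: 0.13024674×0.47817225 = 0.062280
  M+2: 0.13024674×0.4266555 + 0.3801026×0.47817225 = 0.237325
  M+4: 0.13024674×0.09517225 + 0.3801026×0.4266555 + 0.36975457×0.47817225 = 0.351375
  M+6: 0.3801026×0.09517225 + 0.36975457×0.4266555 + 0.11989609×0.47817225 = 0.251264
  M+8: 0.36975457×0.09517225 + 0.11989609×0.4266555 = 0.086345
  M+10: 0.11989609×0.09517225 = 0.011411
Scale to base peak (0.351375) = 100: 17.7 : 67.5 : 100.0 : 71.5 : 24.6 : 3.2

17.7 : 67.5 : 100.0 : 71.5 : 24.6 : 3.2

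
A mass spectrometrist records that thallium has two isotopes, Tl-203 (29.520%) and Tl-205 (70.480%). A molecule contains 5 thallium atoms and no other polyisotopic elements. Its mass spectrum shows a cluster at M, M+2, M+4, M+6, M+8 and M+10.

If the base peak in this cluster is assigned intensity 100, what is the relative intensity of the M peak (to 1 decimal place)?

0.6

Binomial terms of (0.29520 + 0.70480)^5: M 0.0022, M+2 0.0268, M+4 0.1278, M+6 0.3051, M+8 0.3642, M+10 0.1739 → M+8 is the base peak.
P(M+8) = C(5,4) × 0.29520^1 × 0.70480^4 = 5 × 0.2952 × 0.24675365 = 0.364208 (base)
P(M) = C(5,0) × 0.29520^5 × 0.70480^0 = 1 × 0.00224172 × 1.0000 = 0.002242
Relative intensity = 0.002242 / 0.364208 × 100 = 0.6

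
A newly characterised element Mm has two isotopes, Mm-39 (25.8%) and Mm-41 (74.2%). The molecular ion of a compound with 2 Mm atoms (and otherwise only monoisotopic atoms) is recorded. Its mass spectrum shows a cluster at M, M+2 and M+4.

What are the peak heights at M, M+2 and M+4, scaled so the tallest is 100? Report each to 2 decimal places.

12.09 : 69.54 : 100.00

Expanding (0.258 + 0.742)^2:
P(M) = 0.258^2 = 0.066564
P(M+2) = 2 × 0.258^1 × 0.742^1 = 0.382872
P(M+4) = 0.742^2 = 0.550564
The M+4 peak is largest (0.550564); scaling to 100 gives 12.09 : 69.54 : 100.00.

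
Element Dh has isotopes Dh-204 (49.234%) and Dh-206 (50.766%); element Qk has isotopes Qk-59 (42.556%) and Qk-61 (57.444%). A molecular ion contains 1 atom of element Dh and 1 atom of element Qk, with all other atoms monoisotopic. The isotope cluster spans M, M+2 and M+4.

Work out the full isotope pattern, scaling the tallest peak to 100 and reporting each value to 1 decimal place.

42.0 : 100.0 : 58.5

Element Dh pattern (n=1): 0.49234 : 0.50766
Element Qk pattern (n=1): 0.42556 : 0.57444
Convolve the two distributions (both contribute in 2-u steps):
  M: 0.49234×0.42556 = 0.209520
  M+2: 0.49234×0.57444 + 0.50766×0.42556 = 0.498860
  M+4: 0.50766×0.57444 = 0.291620
Scale to base peak (0.498860) = 100: 42.0 : 100.0 : 58.5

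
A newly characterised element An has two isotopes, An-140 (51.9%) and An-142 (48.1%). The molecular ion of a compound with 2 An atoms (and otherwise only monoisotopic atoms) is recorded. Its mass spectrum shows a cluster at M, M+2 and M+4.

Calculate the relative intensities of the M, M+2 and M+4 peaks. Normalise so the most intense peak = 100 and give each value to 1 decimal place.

54.0 : 100.0 : 46.3

Expanding (0.519 + 0.481)^2:
P(M) = 0.519^2 = 0.269361
P(M+2) = 2 × 0.519^1 × 0.481^1 = 0.499278
P(M+4) = 0.481^2 = 0.231361
The M+2 peak is largest (0.499278); scaling to 100 gives 54.0 : 100.0 : 46.3.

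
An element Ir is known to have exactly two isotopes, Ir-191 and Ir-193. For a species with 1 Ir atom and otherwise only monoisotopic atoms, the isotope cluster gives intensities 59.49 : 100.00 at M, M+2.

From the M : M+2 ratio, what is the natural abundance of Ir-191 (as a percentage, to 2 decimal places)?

37.30%

Let p = fractional abundance of Ir-191. I(M+2)/I(M) = [C(1,1)·p^0·(1−p)] / p^1 = 1·(1−p)/p = 100.00/59.49 = 1.6810
(1−p)/p = 1.6810/1 = 1.6810  ⇒  p = 1/(1 + 1.6810) = 0.3730
Ir-191: 37.30%, Ir-193: 62.70%.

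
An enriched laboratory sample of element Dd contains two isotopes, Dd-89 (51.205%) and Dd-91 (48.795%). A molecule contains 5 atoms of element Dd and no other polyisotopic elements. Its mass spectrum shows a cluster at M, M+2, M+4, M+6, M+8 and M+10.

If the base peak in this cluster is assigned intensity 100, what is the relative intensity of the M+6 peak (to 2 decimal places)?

Binomial terms of (0.51205 + 0.48795)^5: M 0.0352, M+2 0.1677, M+4 0.3197, M+6 0.3046, M+8 0.1451, M+10 0.0277 → M+4 is the base peak.
P(M+4) = C(5,2) × 0.51205^3 × 0.48795^2 = 10 × 0.13425705 × 0.2380952 = 0.319660 (base)
P(M+6) = C(5,3) × 0.51205^2 × 0.48795^3 = 10 × 0.2621952 × 0.11617855 = 0.304615
Relative intensity = 0.304615 / 0.319660 × 100 = 95.29

95.29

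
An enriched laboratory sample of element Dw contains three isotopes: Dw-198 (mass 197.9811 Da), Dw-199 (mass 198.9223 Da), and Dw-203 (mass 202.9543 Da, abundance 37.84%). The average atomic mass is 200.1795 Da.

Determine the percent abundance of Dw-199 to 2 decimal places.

Let x and y be the fractions of Dw-198 and Dw-199. Then x + y = 1 − 0.3784 = 0.6216 and 197.9811x + 198.9223y = 200.1795 − 0.3784×202.9543 = 123.38159288.
Substituting: 197.9811x + 198.9223(0.6216 − x) = 123.38159288
(197.9811 − 198.9223)x = -0.2685088  ⇒  x = 0.28528, y = 0.33632
Dw-198: 28.53%, Dw-199: 33.63%.

33.63%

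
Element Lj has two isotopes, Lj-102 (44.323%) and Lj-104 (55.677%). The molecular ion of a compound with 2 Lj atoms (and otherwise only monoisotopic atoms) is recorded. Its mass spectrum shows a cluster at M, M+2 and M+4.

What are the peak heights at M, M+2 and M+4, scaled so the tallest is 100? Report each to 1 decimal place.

39.8 : 100.0 : 62.8

Each Lj atom is independently Lj-102 (p = 0.44323) or Lj-104 (q = 0.55677); the cluster is the binomial expansion (p + q)^2.
P(M) = 0.44323^2 = 0.196453
P(M+2) = 2 × 0.44323^1 × 0.55677^1 = 0.493554
P(M+4) = 0.55677^2 = 0.309993
The M+2 peak is largest (0.493554); scaling to 100 gives 39.8 : 100.0 : 62.8.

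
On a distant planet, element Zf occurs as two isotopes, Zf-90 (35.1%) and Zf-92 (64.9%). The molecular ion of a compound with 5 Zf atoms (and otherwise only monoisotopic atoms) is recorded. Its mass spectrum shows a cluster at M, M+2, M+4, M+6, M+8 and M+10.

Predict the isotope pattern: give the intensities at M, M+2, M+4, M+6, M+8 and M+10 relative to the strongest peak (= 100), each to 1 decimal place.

1.6 : 14.6 : 54.1 : 100.0 : 92.5 : 34.2

The 5 Zf atoms are independent, so intensities follow the terms of (0.351 + 0.649)^5.
P(M) = 0.351^5 = 0.005328
P(M+2) = 5 × 0.351^4 × 0.649^1 = 0.049254
P(M+4) = 10 × 0.351^3 × 0.649^2 = 0.182142
P(M+6) = 10 × 0.351^2 × 0.649^3 = 0.336782
P(M+8) = 5 × 0.351^1 × 0.649^4 = 0.311355
P(M+10) = 0.649^5 = 0.115139
The M+6 peak is largest (0.336782); scaling to 100 gives 1.6 : 14.6 : 54.1 : 100.0 : 92.5 : 34.2.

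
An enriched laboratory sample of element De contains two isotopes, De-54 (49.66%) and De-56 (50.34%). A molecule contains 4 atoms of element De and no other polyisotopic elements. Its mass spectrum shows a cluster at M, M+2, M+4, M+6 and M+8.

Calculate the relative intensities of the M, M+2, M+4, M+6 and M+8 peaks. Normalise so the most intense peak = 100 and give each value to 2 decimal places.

16.22 : 65.77 : 100.00 : 67.58 : 17.13

The 4 De atoms are independent, so intensities follow the terms of (0.4966 + 0.5034)^4.
P(M) = 0.4966^4 = 0.060817
P(M+2) = 4 × 0.4966^3 × 0.5034^1 = 0.246600
P(M+4) = 6 × 0.4966^2 × 0.5034^2 = 0.374965
P(M+6) = 4 × 0.4966^1 × 0.5034^3 = 0.253400
P(M+8) = 0.5034^4 = 0.064217
The M+4 peak is largest (0.374965); scaling to 100 gives 16.22 : 65.77 : 100.00 : 67.58 : 17.13.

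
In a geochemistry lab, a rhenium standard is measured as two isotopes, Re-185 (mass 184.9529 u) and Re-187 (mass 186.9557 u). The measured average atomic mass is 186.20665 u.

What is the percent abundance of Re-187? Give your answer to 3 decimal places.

With x = fraction of Re-185 (so Re-187 is 1 − x):
184.9529·x + 186.9557·(1 − x) = 186.20665
(184.9529 − 186.9557)·x = 186.20665 − 186.9557
x = -0.74905 / -2.0028 = 0.37400 → 37.400% Re-185, 62.600% Re-187.

62.600%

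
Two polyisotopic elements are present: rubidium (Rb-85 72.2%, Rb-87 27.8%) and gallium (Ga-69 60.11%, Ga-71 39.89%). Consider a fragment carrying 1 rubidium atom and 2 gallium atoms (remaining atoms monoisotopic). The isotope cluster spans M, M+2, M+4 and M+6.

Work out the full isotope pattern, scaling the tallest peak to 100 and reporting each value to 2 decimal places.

Rubidium pattern (n=1): 0.7220 : 0.2780
Gallium pattern (n=2): 0.36132121 : 0.47955758 : 0.15912121
Convolve the two distributions (both contribute in 2-u steps):
  M: 0.7220×0.36132121 = 0.260874
  M+2: 0.7220×0.47955758 + 0.2780×0.36132121 = 0.446688
  M+4: 0.7220×0.15912121 + 0.2780×0.47955758 = 0.248203
  M+6: 0.2780×0.15912121 = 0.044236
Scale to base peak (0.446688) = 100: 58.40 : 100.00 : 55.57 : 9.90

58.40 : 100.00 : 55.57 : 9.90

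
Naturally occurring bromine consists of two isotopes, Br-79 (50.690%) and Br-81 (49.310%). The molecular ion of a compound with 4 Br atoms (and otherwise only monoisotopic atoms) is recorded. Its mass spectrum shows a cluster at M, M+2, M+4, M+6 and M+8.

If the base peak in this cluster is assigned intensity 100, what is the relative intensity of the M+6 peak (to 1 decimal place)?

64.9

(0.50690 + 0.49310)^4 gives M 0.0660, M+2 0.2569, M+4 0.3749, M+6 0.2431, M+8 0.0591; the largest is M+4.
P(M+4) = C(4,2) × 0.50690^2 × 0.49310^2 = 6 × 0.25694761 × 0.24314761 = 0.374857 (base)
P(M+6) = C(4,3) × 0.50690^1 × 0.49310^3 = 4 × 0.5069 × 0.11989609 = 0.243101
Relative intensity = 0.243101 / 0.374857 × 100 = 64.9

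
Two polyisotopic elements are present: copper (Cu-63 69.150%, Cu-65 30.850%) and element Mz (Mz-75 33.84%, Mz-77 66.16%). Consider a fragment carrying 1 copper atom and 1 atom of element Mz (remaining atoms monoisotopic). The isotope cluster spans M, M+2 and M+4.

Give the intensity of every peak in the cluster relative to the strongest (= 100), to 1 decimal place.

Copper pattern (n=1): 0.6915 : 0.3085
Element Mz pattern (n=1): 0.3384 : 0.6616
Convolve the two distributions (both contribute in 2-u steps):
  M: 0.6915×0.3384 = 0.234004
  M+2: 0.6915×0.6616 + 0.3085×0.3384 = 0.561893
  M+4: 0.3085×0.6616 = 0.204104
Scale to base peak (0.561893) = 100: 41.6 : 100.0 : 36.3

41.6 : 100.0 : 36.3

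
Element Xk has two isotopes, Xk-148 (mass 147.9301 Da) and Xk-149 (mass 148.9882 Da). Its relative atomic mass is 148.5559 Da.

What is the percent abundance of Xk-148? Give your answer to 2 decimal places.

40.86%

Let x be the fractional abundance of Xk-148; then Xk-149 has abundance 1 − x.
147.9301·x + 148.9882·(1 − x) = 148.5559
(147.9301 − 148.9882)·x = 148.5559 − 148.9882
x = -0.4323 / -1.0581 = 0.40856 → 40.86% Xk-148, 59.14% Xk-149.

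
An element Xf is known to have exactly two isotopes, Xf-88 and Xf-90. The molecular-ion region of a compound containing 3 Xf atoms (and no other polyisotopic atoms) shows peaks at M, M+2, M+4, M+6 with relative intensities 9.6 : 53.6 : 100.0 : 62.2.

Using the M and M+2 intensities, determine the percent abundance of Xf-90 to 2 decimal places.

65.05%

Write p for the Xf-88 fraction. I(M+2)/I(M) = [C(3,1)·p^2·(1−p)] / p^3 = 3·(1−p)/p = 53.6/9.6 = 5.5833
(1−p)/p = 5.5833/3 = 1.8611  ⇒  p = 1/(1 + 1.8611) = 0.3495
Xf-88: 34.95%, Xf-90: 65.05%.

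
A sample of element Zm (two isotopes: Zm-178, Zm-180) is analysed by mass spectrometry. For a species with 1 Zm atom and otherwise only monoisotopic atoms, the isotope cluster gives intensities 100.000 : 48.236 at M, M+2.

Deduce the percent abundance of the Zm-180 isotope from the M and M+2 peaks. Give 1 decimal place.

Write p for the Zm-178 fraction. I(M+2)/I(M) = [C(1,1)·p^0·(1−p)] / p^1 = 1·(1−p)/p = 48.236/100.000 = 0.4824
(1−p)/p = 0.4824/1 = 0.4824  ⇒  p = 1/(1 + 0.4824) = 0.6746
Zm-178: 67.5%, Zm-180: 32.5%.

32.5%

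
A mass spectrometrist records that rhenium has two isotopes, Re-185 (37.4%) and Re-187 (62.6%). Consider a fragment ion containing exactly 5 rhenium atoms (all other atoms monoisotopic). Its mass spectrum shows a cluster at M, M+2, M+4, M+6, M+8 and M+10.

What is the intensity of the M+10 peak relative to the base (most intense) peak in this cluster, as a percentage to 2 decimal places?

Binomial terms of (0.374 + 0.626)^5: M 0.0073, M+2 0.0612, M+4 0.2050, M+6 0.3431, M+8 0.2872, M+10 0.0961 → M+6 is the base peak.
P(M+6) = C(5,3) × 0.374^2 × 0.626^3 = 10 × 0.139876 × 0.24531438 = 0.343136 (base)
P(M+10) = C(5,5) × 0.374^0 × 0.626^5 = 1 × 1.0000 × 0.09613282 = 0.096133
Relative intensity = 0.096133 / 0.343136 × 100 = 28.02

28.02%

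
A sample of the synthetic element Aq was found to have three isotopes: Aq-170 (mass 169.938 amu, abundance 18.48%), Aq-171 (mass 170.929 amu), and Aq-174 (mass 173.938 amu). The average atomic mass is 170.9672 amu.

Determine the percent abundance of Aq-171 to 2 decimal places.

74.16%

The remaining 81.52% is split between Aq-171 (fraction x) and Aq-174 (fraction 0.8152 − x).
Substituting: 170.929x + 173.938(0.8152 − x) = 139.5626576
(170.929 − 173.938)x = -2.2316  ⇒  x = 0.74164, y = 0.07356
Aq-171: 74.16%, Aq-174: 7.36%.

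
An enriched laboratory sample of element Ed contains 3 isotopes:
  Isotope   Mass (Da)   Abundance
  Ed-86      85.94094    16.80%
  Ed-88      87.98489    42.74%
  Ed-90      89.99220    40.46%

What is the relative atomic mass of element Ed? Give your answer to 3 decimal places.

Average mass = Σ (abundance × isotope mass) = 0.1680 × 85.94094 + 0.4274 × 87.98489 + 0.4046 × 89.99220
= 14.438078 + 37.604742 + 36.410844 = 88.453664 Da

88.454 Da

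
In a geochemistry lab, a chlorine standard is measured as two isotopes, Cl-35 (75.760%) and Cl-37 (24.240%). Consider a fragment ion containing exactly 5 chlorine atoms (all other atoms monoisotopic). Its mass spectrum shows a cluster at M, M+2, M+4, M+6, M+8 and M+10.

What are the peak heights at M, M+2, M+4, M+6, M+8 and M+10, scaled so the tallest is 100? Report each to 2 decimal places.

62.51 : 100.00 : 63.99 : 20.47 : 3.28 : 0.21

The 5 Cl atoms are independent, so intensities follow the terms of (0.75760 + 0.24240)^5.
P(M) = 0.75760^5 = 0.249574
P(M+2) = 5 × 0.75760^4 × 0.24240^1 = 0.399266
P(M+4) = 10 × 0.75760^3 × 0.24240^2 = 0.255497
P(M+6) = 10 × 0.75760^2 × 0.24240^3 = 0.081748
P(M+8) = 5 × 0.75760^1 × 0.24240^4 = 0.013078
P(M+10) = 0.24240^5 = 0.000837
The M+2 peak is largest (0.399266); scaling to 100 gives 62.51 : 100.00 : 63.99 : 20.47 : 3.28 : 0.21.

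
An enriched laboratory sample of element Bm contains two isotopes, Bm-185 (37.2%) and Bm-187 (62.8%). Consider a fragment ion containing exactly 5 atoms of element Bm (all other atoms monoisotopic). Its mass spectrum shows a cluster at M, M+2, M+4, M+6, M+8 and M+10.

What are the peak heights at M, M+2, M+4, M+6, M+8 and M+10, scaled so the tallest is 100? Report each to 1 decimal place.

The 5 Bm atoms are independent, so intensities follow the terms of (0.372 + 0.628)^5.
P(M) = 0.372^5 = 0.007124
P(M+2) = 5 × 0.372^4 × 0.628^1 = 0.060131
P(M+4) = 10 × 0.372^3 × 0.628^2 = 0.203024
P(M+6) = 10 × 0.372^2 × 0.628^3 = 0.342740
P(M+8) = 5 × 0.372^1 × 0.628^4 = 0.289302
P(M+10) = 0.628^5 = 0.097678
The M+6 peak is largest (0.342740); scaling to 100 gives 2.1 : 17.5 : 59.2 : 100.0 : 84.4 : 28.5.

2.1 : 17.5 : 59.2 : 100.0 : 84.4 : 28.5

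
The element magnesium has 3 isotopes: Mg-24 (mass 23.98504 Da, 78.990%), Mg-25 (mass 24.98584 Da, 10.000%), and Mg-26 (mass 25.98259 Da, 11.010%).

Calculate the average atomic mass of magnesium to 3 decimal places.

24.305 Da

The abundance-weighted mean is 0.78990 × 23.98504 + 0.10000 × 24.98584 + 0.11010 × 25.98259
= 18.945783 + 2.498584 + 2.860683 = 24.305050 Da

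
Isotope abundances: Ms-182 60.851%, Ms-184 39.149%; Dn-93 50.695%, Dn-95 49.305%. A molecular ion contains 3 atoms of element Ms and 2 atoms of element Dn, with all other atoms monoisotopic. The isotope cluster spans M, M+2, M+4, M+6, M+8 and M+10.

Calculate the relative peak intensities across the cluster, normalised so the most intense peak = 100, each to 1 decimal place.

Element Ms pattern (n=3): 0.22532177 : 0.43488794 : 0.2797888 : 0.06000149
Element Dn pattern (n=2): 0.2569983 : 0.49990339 : 0.2430983
Convolve the two distributions (both contribute in 2-u steps):
  M: 0.22532177×0.2569983 = 0.057907
  M+2: 0.22532177×0.49990339 + 0.43488794×0.2569983 = 0.224405
  M+4: 0.22532177×0.2430983 + 0.43488794×0.49990339 + 0.2797888×0.2569983 = 0.344083
  M+6: 0.43488794×0.2430983 + 0.2797888×0.49990339 + 0.06000149×0.2569983 = 0.261008
  M+8: 0.2797888×0.2430983 + 0.06000149×0.49990339 = 0.098011
  M+10: 0.06000149×0.2430983 = 0.014586
Scale to base peak (0.344083) = 100: 16.8 : 65.2 : 100.0 : 75.9 : 28.5 : 4.2

16.8 : 65.2 : 100.0 : 75.9 : 28.5 : 4.2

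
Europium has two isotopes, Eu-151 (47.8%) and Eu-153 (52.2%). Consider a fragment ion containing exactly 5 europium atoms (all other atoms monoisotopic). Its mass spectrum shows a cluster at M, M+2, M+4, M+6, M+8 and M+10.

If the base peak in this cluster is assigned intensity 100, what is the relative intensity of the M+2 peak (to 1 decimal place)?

Term probabilities: M 0.0250, M+2 0.1363, M+4 0.2976, M+6 0.3250, M+8 0.1775, M+10 0.0388. Base peak = M+6.
P(M+6) = C(5,3) × 0.478^2 × 0.522^3 = 10 × 0.228484 × 0.14223665 = 0.324988 (base)
P(M+2) = C(5,1) × 0.478^4 × 0.522^1 = 5 × 0.05220494 × 0.5220 = 0.136255
Relative intensity = 0.136255 / 0.324988 × 100 = 41.9

41.9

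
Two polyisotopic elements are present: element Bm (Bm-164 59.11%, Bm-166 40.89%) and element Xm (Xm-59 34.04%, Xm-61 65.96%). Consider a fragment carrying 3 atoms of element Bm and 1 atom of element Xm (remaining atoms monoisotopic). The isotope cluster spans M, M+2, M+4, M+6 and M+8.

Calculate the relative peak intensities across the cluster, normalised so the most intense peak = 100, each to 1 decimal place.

Element Bm pattern (n=3): 0.20652987 : 0.42860801 : 0.29649436 : 0.06836776
Element Xm pattern (n=1): 0.3404 : 0.6596
Convolve the two distributions (both contribute in 2-u steps):
  M: 0.20652987×0.3404 = 0.070303
  M+2: 0.20652987×0.6596 + 0.42860801×0.3404 = 0.282125
  M+4: 0.42860801×0.6596 + 0.29649436×0.3404 = 0.383637
  M+6: 0.29649436×0.6596 + 0.06836776×0.3404 = 0.218840
  M+8: 0.06836776×0.6596 = 0.045095
Scale to base peak (0.383637) = 100: 18.3 : 73.5 : 100.0 : 57.0 : 11.8

18.3 : 73.5 : 100.0 : 57.0 : 11.8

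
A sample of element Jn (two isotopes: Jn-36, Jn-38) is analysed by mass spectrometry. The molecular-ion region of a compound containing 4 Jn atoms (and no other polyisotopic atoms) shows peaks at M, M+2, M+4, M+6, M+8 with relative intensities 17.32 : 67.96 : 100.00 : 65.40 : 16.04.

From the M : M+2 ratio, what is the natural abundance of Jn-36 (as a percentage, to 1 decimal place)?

Let p = fractional abundance of Jn-36. I(M+2)/I(M) = [C(4,1)·p^3·(1−p)] / p^4 = 4·(1−p)/p = 67.96/17.32 = 3.9238
(1−p)/p = 3.9238/4 = 0.9809  ⇒  p = 1/(1 + 0.9809) = 0.5048
Jn-36: 50.5%, Jn-38: 49.5%.

50.5%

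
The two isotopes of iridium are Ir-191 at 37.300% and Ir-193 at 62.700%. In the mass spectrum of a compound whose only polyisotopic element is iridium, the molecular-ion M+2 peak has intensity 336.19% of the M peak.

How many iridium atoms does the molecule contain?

2

The M+2/M ratio from n Ir atoms is n · q/p = n · 0.62700/0.37300.
n = 3.3619 × 0.37300/0.62700 = 2.00 ≈ 2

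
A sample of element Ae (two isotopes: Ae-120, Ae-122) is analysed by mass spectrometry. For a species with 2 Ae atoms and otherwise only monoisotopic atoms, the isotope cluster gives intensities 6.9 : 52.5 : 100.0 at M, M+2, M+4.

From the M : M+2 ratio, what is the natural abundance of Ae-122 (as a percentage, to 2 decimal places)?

Write p for the Ae-120 fraction. I(M+2)/I(M) = [C(2,1)·p^1·(1−p)] / p^2 = 2·(1−p)/p = 52.5/6.9 = 7.6087
(1−p)/p = 7.6087/2 = 3.8043  ⇒  p = 1/(1 + 3.8043) = 0.2081
Ae-120: 20.81%, Ae-122: 79.19%.

79.19%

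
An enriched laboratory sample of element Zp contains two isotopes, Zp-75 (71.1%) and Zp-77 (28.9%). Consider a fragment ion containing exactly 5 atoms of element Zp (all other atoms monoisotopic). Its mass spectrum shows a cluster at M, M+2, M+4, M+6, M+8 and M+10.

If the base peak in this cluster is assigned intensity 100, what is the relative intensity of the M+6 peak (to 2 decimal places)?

33.04

Binomial terms of (0.711 + 0.289)^5: M 0.1817, M+2 0.3693, M+4 0.3002, M+6 0.1220, M+8 0.0248, M+10 0.0020 → M+2 is the base peak.
P(M+2) = C(5,1) × 0.711^4 × 0.289^1 = 5 × 0.25555148 × 0.2890 = 0.369272 (base)
P(M+6) = C(5,3) × 0.711^2 × 0.289^3 = 10 × 0.505521 × 0.02413757 = 0.122020
Relative intensity = 0.122020 / 0.369272 × 100 = 33.04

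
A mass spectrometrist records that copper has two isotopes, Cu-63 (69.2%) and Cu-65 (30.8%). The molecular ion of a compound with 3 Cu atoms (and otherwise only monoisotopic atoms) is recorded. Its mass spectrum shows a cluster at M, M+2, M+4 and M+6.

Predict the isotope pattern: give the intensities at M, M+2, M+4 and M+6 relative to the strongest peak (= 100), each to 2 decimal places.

74.89 : 100.00 : 44.51 : 6.60

Expanding (0.692 + 0.308)^3:
P(M) = 0.692^3 = 0.331374
P(M+2) = 3 × 0.692^2 × 0.308^1 = 0.442470
P(M+4) = 3 × 0.692^1 × 0.308^2 = 0.196938
P(M+6) = 0.308^3 = 0.029218
The M+2 peak is largest (0.442470); scaling to 100 gives 74.89 : 100.00 : 44.51 : 6.60.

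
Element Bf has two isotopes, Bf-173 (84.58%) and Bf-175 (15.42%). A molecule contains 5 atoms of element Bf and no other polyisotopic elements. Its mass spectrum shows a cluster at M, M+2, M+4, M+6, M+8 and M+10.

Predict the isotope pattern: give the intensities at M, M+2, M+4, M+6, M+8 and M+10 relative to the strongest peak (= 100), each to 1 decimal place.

Expanding (0.8458 + 0.1542)^5:
P(M) = 0.8458^5 = 0.432851
P(M+2) = 5 × 0.8458^4 × 0.1542^1 = 0.394571
P(M+4) = 10 × 0.8458^3 × 0.1542^2 = 0.143871
P(M+6) = 10 × 0.8458^2 × 0.1542^3 = 0.026229
P(M+8) = 5 × 0.8458^1 × 0.1542^4 = 0.002391
P(M+10) = 0.1542^5 = 0.000087
The M peak is largest (0.432851); scaling to 100 gives 100.0 : 91.2 : 33.2 : 6.1 : 0.6 : 0.0.

100.0 : 91.2 : 33.2 : 6.1 : 0.6 : 0.0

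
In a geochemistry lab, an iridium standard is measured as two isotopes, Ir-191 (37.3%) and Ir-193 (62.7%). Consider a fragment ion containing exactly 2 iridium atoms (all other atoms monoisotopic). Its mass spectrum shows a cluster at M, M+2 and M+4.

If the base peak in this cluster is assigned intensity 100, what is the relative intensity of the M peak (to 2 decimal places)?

Binomial terms of (0.373 + 0.627)^2: M 0.1391, M+2 0.4677, M+4 0.3931 → M+2 is the base peak.
P(M+2) = C(2,1) × 0.373^1 × 0.627^1 = 2 × 0.3730 × 0.6270 = 0.467742 (base)
P(M) = C(2,0) × 0.373^2 × 0.627^0 = 1 × 0.139129 × 1.0000 = 0.139129
Relative intensity = 0.139129 / 0.467742 × 100 = 29.74

29.74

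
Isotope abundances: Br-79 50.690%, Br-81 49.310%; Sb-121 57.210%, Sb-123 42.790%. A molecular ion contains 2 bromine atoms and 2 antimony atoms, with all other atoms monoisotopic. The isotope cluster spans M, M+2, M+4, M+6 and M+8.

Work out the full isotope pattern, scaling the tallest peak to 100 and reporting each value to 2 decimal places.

22.64 : 77.93 : 100.00 : 56.70 : 11.99

Bromine pattern (n=2): 0.25694761 : 0.49990478 : 0.24314761
Antimony pattern (n=2): 0.32729841 : 0.48960318 : 0.18309841
Convolve the two distributions (both contribute in 2-u steps):
  M: 0.25694761×0.32729841 = 0.084099
  M+2: 0.25694761×0.48960318 + 0.49990478×0.32729841 = 0.289420
  M+4: 0.25694761×0.18309841 + 0.49990478×0.48960318 + 0.24314761×0.32729841 = 0.371383
  M+6: 0.49990478×0.18309841 + 0.24314761×0.48960318 = 0.210578
  M+8: 0.24314761×0.18309841 = 0.044520
Scale to base peak (0.371383) = 100: 22.64 : 77.93 : 100.00 : 56.70 : 11.99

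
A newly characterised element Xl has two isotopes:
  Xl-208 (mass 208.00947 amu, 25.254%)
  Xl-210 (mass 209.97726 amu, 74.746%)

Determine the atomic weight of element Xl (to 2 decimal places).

Weight each isotope mass by its fractional abundance: 0.25254 × 208.00947 + 0.74746 × 209.97726
= 52.530712 + 156.949603 = 209.480315 amu

209.48 amu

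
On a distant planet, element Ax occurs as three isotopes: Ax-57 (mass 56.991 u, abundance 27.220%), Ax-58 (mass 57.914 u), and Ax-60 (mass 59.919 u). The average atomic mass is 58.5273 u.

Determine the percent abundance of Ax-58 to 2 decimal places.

The remaining 72.780% is split between Ax-58 (fraction x) and Ax-60 (fraction 0.72780 − x).
Substituting: 57.914x + 59.919(0.72780 − x) = 43.0143498
(57.914 − 59.919)x = -0.5946984  ⇒  x = 0.29661, y = 0.43119
Ax-58: 29.66%, Ax-60: 43.12%.

29.66%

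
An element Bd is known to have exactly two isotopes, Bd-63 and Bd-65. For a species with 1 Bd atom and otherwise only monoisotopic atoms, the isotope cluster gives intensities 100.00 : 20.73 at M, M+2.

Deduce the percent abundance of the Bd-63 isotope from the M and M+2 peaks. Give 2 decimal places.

82.83%

Let p = fractional abundance of Bd-63. I(M+2)/I(M) = [C(1,1)·p^0·(1−p)] / p^1 = 1·(1−p)/p = 20.73/100.00 = 0.2073
(1−p)/p = 0.2073/1 = 0.2073  ⇒  p = 1/(1 + 0.2073) = 0.8283
Bd-63: 82.83%, Bd-65: 17.17%.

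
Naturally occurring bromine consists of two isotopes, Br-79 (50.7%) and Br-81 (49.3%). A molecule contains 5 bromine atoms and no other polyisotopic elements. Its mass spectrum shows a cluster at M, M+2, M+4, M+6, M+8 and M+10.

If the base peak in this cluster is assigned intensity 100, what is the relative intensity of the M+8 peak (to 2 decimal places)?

47.28

(0.507 + 0.493)^5 gives M 0.0335, M+2 0.1629, M+4 0.3168, M+6 0.3080, M+8 0.1497, M+10 0.0291; the largest is M+4.
P(M+4) = C(5,2) × 0.507^3 × 0.493^2 = 10 × 0.13032384 × 0.243049 = 0.316751 (base)
P(M+8) = C(5,4) × 0.507^1 × 0.493^4 = 5 × 0.5070 × 0.05907282 = 0.149750
Relative intensity = 0.149750 / 0.316751 × 100 = 47.28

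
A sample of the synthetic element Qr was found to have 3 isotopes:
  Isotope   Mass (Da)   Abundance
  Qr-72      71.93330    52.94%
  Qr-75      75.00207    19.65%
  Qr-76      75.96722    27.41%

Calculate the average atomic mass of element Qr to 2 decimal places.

73.64 Da

Weight each isotope mass by its fractional abundance: 0.5294 × 71.93330 + 0.1965 × 75.00207 + 0.2741 × 75.96722
= 38.081489 + 14.737907 + 20.822615 = 73.642011 Da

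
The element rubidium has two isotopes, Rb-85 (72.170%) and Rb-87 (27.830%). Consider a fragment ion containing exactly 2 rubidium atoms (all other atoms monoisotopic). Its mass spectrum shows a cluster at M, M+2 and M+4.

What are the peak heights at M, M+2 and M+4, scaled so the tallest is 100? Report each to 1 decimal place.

100.0 : 77.1 : 14.9

Expanding (0.72170 + 0.27830)^2:
P(M) = 0.72170^2 = 0.520851
P(M+2) = 2 × 0.72170^1 × 0.27830^1 = 0.401698
P(M+4) = 0.27830^2 = 0.077451
The M peak is largest (0.520851); scaling to 100 gives 100.0 : 77.1 : 14.9.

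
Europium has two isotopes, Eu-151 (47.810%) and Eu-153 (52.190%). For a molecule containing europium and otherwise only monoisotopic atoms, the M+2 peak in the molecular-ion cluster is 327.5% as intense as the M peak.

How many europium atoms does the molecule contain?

The M+2/M ratio from n Eu atoms is n · q/p = n · 0.52190/0.47810.
n = 3.275 × 0.47810/0.52190 = 3.00 ≈ 3

3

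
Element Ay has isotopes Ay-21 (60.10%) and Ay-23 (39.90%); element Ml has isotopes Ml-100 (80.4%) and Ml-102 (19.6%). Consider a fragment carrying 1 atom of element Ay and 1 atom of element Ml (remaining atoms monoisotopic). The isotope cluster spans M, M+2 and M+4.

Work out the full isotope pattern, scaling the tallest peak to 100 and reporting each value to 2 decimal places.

100.00 : 90.77 : 16.18

Element Ay pattern (n=1): 0.6010 : 0.3990
Element Ml pattern (n=1): 0.8040 : 0.1960
Convolve the two distributions (both contribute in 2-u steps):
  M: 0.6010×0.8040 = 0.483204
  M+2: 0.6010×0.1960 + 0.3990×0.8040 = 0.438592
  M+4: 0.3990×0.1960 = 0.078204
Scale to base peak (0.483204) = 100: 100.00 : 90.77 : 16.18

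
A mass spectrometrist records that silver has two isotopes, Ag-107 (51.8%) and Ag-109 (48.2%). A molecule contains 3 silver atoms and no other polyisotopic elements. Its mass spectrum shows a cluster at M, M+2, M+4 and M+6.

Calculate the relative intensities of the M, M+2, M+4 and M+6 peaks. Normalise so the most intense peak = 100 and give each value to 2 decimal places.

Expanding (0.518 + 0.482)^3:
P(M) = 0.518^3 = 0.138992
P(M+2) = 3 × 0.518^2 × 0.482^1 = 0.387997
P(M+4) = 3 × 0.518^1 × 0.482^2 = 0.361031
P(M+6) = 0.482^3 = 0.111980
The M+2 peak is largest (0.387997); scaling to 100 gives 35.82 : 100.00 : 93.05 : 28.86.

35.82 : 100.00 : 93.05 : 28.86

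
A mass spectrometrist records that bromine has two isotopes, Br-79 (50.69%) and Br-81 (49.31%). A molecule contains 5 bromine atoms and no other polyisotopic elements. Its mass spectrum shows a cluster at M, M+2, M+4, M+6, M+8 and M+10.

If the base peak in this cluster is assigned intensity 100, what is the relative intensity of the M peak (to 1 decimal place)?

10.6

(0.5069 + 0.4931)^5 gives M 0.0335, M+2 0.1628, M+4 0.3167, M+6 0.3081, M+8 0.1498, M+10 0.0292; the largest is M+4.
P(M+4) = C(5,2) × 0.5069^3 × 0.4931^2 = 10 × 0.13024674 × 0.24314761 = 0.316692 (base)
P(M) = C(5,0) × 0.5069^5 × 0.4931^0 = 1 × 0.03346659 × 1.0000 = 0.033467
Relative intensity = 0.033467 / 0.316692 × 100 = 10.6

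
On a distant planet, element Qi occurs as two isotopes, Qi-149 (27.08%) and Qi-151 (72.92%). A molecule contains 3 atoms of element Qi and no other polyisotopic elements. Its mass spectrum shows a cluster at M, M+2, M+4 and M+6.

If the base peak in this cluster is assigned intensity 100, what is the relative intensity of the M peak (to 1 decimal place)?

4.6

Binomial terms of (0.2708 + 0.7292)^3: M 0.0199, M+2 0.1604, M+4 0.4320, M+6 0.3877 → M+4 is the base peak.
P(M+4) = C(3,2) × 0.2708^1 × 0.7292^2 = 3 × 0.2708 × 0.53173264 = 0.431980 (base)
P(M) = C(3,0) × 0.2708^3 × 0.7292^0 = 1 × 0.01985848 × 1.0000 = 0.019858
Relative intensity = 0.019858 / 0.431980 × 100 = 4.6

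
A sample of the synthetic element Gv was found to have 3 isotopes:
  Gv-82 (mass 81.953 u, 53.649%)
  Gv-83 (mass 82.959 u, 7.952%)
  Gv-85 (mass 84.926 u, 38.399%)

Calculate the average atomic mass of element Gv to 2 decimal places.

83.17 u

Weight each isotope mass by its fractional abundance: 0.53649 × 81.953 + 0.07952 × 82.959 + 0.38399 × 84.926
= 43.9670 + 6.5969 + 32.6107 = 83.1746 u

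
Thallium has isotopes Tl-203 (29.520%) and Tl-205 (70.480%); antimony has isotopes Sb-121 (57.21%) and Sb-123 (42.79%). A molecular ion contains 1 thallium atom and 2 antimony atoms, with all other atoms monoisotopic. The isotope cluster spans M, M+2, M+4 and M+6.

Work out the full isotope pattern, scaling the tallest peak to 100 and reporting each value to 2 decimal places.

Thallium pattern (n=1): 0.2952 : 0.7048
Antimony pattern (n=2): 0.32729841 : 0.48960318 : 0.18309841
Convolve the two distributions (both contribute in 2-u steps):
  M: 0.2952×0.32729841 = 0.096618
  M+2: 0.2952×0.48960318 + 0.7048×0.32729841 = 0.375211
  M+4: 0.2952×0.18309841 + 0.7048×0.48960318 = 0.399123
  M+6: 0.7048×0.18309841 = 0.129048
Scale to base peak (0.399123) = 100: 24.21 : 94.01 : 100.00 : 32.33

24.21 : 94.01 : 100.00 : 32.33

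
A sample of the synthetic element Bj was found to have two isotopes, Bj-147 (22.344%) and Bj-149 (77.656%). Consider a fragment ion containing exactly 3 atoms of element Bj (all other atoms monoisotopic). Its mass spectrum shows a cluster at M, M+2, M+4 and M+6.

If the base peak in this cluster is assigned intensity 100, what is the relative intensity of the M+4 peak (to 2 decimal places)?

(0.22344 + 0.77656)^3 gives M 0.0112, M+2 0.1163, M+4 0.4042, M+6 0.4683; the largest is M+6.
P(M+6) = C(3,3) × 0.22344^0 × 0.77656^3 = 1 × 1.0000 × 0.46830096 = 0.468301 (base)
P(M+4) = C(3,2) × 0.22344^1 × 0.77656^2 = 3 × 0.22344 × 0.60304543 = 0.404233
Relative intensity = 0.404233 / 0.468301 × 100 = 86.32

86.32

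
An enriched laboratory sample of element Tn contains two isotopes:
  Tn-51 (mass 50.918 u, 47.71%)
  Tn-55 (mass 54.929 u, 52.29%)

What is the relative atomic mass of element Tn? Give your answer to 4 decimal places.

Average mass = Σ (abundance × isotope mass) = 0.4771 × 50.918 + 0.5229 × 54.929
= 24.29298 + 28.72237 = 53.01535 u

53.0154 u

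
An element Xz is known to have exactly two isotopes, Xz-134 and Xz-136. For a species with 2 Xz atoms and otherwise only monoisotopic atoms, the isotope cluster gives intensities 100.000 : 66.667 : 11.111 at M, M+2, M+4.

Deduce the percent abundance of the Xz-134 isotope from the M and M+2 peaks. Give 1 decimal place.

Let p = fractional abundance of Xz-134. I(M+2)/I(M) = [C(2,1)·p^1·(1−p)] / p^2 = 2·(1−p)/p = 66.667/100.000 = 0.6667
(1−p)/p = 0.6667/2 = 0.3333  ⇒  p = 1/(1 + 0.3333) = 0.7500
Xz-134: 75.0%, Xz-136: 25.0%.

75.0%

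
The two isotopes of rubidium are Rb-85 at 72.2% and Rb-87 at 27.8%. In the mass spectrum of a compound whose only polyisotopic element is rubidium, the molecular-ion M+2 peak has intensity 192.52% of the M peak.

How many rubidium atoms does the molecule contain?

5

For n independent Rb atoms, I(M+2)/I(M) = n · (abundance Rb-87) / (abundance Rb-85) = n · 0.278/0.722.
n = 1.9252 × 0.722/0.278 = 5.00 ≈ 5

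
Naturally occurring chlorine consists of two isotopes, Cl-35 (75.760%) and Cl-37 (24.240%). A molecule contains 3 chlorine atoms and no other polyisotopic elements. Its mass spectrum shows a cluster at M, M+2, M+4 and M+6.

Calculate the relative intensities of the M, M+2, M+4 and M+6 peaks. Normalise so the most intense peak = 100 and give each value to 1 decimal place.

Expanding (0.75760 + 0.24240)^3:
P(M) = 0.75760^3 = 0.434830
P(M+2) = 3 × 0.75760^2 × 0.24240^1 = 0.417382
P(M+4) = 3 × 0.75760^1 × 0.24240^2 = 0.133545
P(M+6) = 0.24240^3 = 0.014243
The M peak is largest (0.434830); scaling to 100 gives 100.0 : 96.0 : 30.7 : 3.3.

100.0 : 96.0 : 30.7 : 3.3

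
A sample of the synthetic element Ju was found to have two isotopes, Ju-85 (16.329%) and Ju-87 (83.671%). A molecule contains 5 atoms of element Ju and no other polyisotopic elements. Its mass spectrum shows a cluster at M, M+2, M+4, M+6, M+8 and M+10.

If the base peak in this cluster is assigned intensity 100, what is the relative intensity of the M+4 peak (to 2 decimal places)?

7.43

(0.16329 + 0.83671)^5 gives M 0.0001, M+2 0.0030, M+4 0.0305, M+6 0.1562, M+8 0.4002, M+10 0.4101; the largest is M+10.
P(M+10) = C(5,5) × 0.16329^0 × 0.83671^5 = 1 × 1.0000 × 0.41008586 = 0.410086 (base)
P(M+4) = C(5,2) × 0.16329^3 × 0.83671^2 = 10 × 0.0043539 × 0.70008362 = 0.030481
Relative intensity = 0.030481 / 0.410086 × 100 = 7.43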